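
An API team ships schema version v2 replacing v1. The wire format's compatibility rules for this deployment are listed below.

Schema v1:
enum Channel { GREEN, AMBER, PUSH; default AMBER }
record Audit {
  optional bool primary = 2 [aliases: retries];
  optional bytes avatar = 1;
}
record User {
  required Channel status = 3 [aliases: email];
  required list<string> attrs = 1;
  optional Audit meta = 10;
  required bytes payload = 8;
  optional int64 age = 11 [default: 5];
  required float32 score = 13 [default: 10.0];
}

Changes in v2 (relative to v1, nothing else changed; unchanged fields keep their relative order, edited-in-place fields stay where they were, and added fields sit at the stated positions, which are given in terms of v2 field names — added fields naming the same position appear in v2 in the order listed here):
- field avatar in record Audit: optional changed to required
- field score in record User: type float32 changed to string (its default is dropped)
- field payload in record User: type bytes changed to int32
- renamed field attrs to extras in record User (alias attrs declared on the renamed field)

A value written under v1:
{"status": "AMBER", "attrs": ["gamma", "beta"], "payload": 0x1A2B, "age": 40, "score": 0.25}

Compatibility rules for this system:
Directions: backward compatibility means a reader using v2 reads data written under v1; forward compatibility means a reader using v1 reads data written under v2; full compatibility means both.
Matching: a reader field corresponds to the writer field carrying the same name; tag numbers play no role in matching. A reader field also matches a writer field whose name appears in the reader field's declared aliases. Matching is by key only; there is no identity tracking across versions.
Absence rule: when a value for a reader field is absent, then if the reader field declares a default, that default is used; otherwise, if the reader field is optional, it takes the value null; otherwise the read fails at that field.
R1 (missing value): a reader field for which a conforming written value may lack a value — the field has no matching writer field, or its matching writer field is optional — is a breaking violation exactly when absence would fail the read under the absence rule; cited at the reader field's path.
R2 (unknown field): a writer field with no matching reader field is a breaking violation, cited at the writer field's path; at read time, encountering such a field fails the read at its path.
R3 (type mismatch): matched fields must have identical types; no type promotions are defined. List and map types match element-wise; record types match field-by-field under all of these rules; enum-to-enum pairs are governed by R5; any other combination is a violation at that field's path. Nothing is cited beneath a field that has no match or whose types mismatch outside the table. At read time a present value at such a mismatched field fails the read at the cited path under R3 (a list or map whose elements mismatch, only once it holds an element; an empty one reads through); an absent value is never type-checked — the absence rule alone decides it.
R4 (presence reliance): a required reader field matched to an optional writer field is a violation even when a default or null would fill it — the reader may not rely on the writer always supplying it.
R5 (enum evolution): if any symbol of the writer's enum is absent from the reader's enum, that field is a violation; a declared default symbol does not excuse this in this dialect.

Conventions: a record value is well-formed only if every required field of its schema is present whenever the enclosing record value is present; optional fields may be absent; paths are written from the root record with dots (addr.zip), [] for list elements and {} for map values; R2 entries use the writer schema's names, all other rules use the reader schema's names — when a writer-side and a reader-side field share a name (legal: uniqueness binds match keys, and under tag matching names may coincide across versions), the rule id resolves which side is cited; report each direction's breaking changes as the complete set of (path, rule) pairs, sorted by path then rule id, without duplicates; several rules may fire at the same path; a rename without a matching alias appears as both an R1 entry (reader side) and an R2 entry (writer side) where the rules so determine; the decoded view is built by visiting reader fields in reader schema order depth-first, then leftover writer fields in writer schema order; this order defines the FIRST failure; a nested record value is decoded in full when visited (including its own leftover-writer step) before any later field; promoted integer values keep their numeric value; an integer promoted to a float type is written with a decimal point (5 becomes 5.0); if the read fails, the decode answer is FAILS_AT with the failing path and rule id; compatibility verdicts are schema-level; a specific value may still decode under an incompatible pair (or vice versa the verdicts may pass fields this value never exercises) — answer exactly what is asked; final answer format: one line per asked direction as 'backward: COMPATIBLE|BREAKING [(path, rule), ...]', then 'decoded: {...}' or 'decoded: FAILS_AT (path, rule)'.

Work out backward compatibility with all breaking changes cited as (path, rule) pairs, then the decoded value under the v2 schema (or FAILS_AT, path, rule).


backward: BREAKING [(meta.avatar, R1), (meta.avatar, R4), (payload, R3), (score, R3)]; decoded: FAILS_AT (payload, R3)

each type pair in User: writer, then reader
backward analysis of User with v2 as reader and v1 as writer:
  Channel -> Channel, writer required: status aligns to status
  list<string> -> list<string>, writer required: extras aligns to attrs
  Audit -> Audit, writer optional: meta aligns to meta
  bytes -> int32, writer required: payload aligns to payload
  int64 -> int64, writer optional: age aligns to age
  float32 -> string, writer required: score aligns to score
  bool -> bool, writer optional: meta.primary aligns to meta.primary
  bytes -> bytes, writer optional: meta.avatar aligns to meta.avatar
  rule R1 violated at meta.avatar
  rule R4 violated at meta.avatar
  rule R3 violated at payload
  rule R3 violated at score
  => 4 violation(s): backward is BREAKING for User
migrating the User value to v2:
  status := "AMBER"
  extras := ["gamma", "beta"] (from writer attrs)
  meta := null (absent, optional -> null)
  read fails at payload under R3
  => FAILS_AT (payload, R3)
ruling out the remaining User differences:
  renamed field attrs to extras in record User (alias attrs declared on the renamed field) -> its effect on User is confined to the forward direction, not asked


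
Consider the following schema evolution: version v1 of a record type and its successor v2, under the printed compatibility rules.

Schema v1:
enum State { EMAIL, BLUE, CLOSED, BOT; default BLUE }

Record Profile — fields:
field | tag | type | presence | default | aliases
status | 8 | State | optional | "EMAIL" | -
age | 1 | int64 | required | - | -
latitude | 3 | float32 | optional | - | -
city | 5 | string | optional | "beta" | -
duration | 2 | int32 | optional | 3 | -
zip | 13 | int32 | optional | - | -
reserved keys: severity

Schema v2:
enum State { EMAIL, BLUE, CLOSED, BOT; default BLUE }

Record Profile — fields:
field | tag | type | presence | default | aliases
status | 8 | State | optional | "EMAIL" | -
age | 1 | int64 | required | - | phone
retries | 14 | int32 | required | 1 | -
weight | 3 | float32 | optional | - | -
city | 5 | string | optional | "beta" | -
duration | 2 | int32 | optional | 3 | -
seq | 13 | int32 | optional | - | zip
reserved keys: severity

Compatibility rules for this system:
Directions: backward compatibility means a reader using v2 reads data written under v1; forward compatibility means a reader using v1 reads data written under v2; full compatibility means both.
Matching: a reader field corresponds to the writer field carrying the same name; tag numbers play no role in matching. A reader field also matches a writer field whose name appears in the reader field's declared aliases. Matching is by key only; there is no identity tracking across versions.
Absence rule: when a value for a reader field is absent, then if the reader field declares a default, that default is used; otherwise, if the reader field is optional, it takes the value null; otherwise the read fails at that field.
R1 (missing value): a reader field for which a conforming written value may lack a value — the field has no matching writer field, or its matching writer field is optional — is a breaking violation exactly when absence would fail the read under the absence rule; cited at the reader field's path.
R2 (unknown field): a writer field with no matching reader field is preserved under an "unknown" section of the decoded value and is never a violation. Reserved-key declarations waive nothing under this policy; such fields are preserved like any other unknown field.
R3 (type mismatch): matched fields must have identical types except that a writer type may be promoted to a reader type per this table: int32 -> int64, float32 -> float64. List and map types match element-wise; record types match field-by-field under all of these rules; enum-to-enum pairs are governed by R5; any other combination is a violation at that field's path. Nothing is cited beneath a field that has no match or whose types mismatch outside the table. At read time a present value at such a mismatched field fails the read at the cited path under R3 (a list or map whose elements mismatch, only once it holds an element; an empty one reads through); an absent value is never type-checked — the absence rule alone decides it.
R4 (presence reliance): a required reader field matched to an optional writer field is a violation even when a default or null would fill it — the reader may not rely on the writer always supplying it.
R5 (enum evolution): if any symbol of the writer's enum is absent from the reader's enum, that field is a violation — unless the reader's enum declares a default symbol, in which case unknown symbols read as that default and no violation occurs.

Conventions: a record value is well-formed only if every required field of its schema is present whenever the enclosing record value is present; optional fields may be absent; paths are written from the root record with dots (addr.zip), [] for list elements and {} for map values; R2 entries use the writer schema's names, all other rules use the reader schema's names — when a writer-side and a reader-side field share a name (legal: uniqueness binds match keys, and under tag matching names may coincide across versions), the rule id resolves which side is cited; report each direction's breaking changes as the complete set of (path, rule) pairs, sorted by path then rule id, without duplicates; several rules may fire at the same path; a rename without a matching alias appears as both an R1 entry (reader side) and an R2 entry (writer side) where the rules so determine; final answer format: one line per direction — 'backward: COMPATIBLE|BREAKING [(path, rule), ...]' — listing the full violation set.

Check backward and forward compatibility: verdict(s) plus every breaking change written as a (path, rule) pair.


in Profile below, arrows point writer -> reader
backward pass over Profile, reader schema v2, writer schema v1:
  status: State -> State, writer optional; from status
  age: int64 -> int64, writer required; from age
  no writer field matches reader retries
  no writer field matches reader weight
  city: string -> string, writer optional; from city
  duration: int32 -> int32, writer optional; from duration
  seq: int32 -> int32, writer optional; from zip
  writer field latitude has no reader counterpart
  => backward verdict for Profile: COMPATIBLE, no violations
forward pass over Profile, reader schema v1, writer schema v2:
  status: State -> State, writer optional; from status
  age: int64 -> int64, writer required; from age
  no writer field matches reader latitude
  city: string -> string, writer optional; from city
  duration: int32 -> int32, writer optional; from duration
  no writer field matches reader zip
  writer field retries has no reader counterpart
  writer field weight has no reader counterpart
  writer field seq has no reader counterpart
  => forward verdict for Profile: COMPATIBLE, no violations

backward: COMPATIBLE []; forward: COMPATIBLE []


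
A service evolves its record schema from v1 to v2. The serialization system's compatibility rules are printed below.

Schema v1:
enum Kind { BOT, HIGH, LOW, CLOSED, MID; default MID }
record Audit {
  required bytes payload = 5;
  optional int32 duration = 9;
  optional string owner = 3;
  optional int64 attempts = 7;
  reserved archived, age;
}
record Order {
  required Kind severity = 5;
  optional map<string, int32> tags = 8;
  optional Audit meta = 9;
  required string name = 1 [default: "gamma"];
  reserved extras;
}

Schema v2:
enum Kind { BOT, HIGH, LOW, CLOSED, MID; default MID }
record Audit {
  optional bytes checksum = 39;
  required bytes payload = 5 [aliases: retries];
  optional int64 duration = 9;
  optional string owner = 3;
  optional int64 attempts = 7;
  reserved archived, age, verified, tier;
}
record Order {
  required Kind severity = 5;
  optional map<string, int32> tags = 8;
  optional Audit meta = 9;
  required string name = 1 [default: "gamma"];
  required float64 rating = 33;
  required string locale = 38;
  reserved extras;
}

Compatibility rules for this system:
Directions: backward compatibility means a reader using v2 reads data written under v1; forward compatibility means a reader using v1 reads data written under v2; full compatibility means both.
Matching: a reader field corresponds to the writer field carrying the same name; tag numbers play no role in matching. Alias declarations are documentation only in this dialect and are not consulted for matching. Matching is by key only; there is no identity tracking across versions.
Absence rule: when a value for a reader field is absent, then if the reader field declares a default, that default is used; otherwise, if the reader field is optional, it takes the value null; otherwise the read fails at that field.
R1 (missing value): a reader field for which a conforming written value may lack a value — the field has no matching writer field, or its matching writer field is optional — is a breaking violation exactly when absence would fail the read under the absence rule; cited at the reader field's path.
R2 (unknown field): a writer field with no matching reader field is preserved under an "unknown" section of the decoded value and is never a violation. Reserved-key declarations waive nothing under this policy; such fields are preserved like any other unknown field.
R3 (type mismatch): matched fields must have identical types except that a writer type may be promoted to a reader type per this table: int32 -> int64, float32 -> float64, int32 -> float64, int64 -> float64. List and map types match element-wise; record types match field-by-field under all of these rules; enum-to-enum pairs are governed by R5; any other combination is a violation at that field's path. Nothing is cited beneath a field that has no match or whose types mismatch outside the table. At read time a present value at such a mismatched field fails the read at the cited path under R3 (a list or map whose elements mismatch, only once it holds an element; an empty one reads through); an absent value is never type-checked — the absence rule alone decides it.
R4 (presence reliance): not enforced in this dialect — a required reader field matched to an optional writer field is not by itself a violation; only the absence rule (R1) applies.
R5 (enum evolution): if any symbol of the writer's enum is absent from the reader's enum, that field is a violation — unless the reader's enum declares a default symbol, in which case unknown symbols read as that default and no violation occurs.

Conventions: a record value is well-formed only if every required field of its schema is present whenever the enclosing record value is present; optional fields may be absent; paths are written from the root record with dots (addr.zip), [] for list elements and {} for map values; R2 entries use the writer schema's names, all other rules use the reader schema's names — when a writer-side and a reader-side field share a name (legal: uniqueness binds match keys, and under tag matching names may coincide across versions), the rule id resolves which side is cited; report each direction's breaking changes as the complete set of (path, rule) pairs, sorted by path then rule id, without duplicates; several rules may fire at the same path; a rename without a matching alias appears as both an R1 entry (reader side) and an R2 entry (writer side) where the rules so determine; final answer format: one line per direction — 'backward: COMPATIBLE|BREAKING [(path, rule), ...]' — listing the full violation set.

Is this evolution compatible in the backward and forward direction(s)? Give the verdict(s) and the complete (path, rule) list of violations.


arrows below run writer -> reader for Order
backward for Order (reader v2, writer v1):
  writer required, Kind -> Kind: reader severity maps from writer severity
  writer optional, map<string, int32> -> map<string, int32>: reader tags maps from writer tags
  writer optional, Audit -> Audit: reader meta maps from writer meta
  writer required, string -> string: reader name maps from writer name
  no writer field matches reader rating
  no writer field matches reader locale
  no writer field matches reader meta.checksum
  writer required, bytes -> bytes: reader meta.payload maps from writer meta.payload
  writer optional, int32 -> int64: reader meta.duration maps from writer meta.duration
  writer optional, string -> string: reader meta.owner maps from writer meta.owner
  writer optional, int64 -> int64: reader meta.attempts maps from writer meta.attempts
  breaking: (locale, R1)
  breaking: (rating, R1)
  => backward verdict for Order: BREAKING, 2 violation(s)
forward for Order (reader v1, writer v2):
  writer required, Kind -> Kind: reader severity maps from writer severity
  writer optional, map<string, int32> -> map<string, int32>: reader tags maps from writer tags
  writer optional, Audit -> Audit: reader meta maps from writer meta
  writer required, string -> string: reader name maps from writer name
  writer field rating has no reader counterpart
  writer field locale has no reader counterpart
  writer required, bytes -> bytes: reader meta.payload maps from writer meta.payload
  writer optional, int64 -> int32: reader meta.duration maps from writer meta.duration
  writer optional, string -> string: reader meta.owner maps from writer meta.owner
  writer optional, int64 -> int64: reader meta.attempts maps from writer meta.attempts
  writer field meta.checksum has no reader counterpart
  breaking: (meta.duration, R3)
  => forward verdict for Order: BREAKING, 1 violation(s)

backward: BREAKING [(locale, R1), (rating, R1)]; forward: BREAKING [(meta.duration, R3)]


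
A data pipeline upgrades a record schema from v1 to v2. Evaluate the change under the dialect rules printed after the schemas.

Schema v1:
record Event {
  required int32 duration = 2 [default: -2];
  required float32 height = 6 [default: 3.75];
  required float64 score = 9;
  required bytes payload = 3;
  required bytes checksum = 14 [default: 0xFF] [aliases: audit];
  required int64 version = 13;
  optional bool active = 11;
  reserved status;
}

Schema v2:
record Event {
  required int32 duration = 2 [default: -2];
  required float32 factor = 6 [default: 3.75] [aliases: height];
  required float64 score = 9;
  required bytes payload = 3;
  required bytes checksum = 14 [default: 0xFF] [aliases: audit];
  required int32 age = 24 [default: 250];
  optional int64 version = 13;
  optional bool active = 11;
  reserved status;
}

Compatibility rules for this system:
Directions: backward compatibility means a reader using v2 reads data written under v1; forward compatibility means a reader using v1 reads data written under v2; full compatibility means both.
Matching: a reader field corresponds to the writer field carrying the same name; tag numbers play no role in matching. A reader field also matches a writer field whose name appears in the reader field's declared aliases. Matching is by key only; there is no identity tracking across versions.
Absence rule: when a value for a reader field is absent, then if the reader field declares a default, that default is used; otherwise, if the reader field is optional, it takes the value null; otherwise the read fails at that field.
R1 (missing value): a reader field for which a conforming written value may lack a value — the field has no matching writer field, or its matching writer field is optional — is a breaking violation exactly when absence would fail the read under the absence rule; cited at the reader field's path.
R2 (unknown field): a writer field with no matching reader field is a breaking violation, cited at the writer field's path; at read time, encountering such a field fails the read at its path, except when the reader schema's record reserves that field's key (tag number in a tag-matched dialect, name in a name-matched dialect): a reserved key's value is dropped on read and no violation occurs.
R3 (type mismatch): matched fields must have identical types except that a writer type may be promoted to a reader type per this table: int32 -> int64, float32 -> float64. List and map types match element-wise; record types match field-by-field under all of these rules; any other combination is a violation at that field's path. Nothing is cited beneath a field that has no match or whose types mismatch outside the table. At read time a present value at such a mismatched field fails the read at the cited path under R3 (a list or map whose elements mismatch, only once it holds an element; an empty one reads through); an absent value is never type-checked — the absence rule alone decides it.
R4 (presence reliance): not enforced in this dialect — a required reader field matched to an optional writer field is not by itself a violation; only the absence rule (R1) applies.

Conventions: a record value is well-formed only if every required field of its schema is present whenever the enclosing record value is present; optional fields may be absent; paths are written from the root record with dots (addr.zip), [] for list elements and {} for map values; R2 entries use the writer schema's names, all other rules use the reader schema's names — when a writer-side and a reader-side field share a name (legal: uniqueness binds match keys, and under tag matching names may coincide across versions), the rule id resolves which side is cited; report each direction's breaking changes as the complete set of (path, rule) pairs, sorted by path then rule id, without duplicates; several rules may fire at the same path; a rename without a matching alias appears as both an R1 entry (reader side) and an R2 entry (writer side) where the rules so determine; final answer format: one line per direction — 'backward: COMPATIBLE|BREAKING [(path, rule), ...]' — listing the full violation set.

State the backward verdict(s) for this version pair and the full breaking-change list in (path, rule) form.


in Event below, arrows point writer -> reader
backward for Event (reader v2, writer v1):
  duration: paired with writer duration (int32 -> int32; writer required)
  factor: paired with writer height (float32 -> float32; writer required)
  score: paired with writer score (float64 -> float64; writer required)
  payload: paired with writer payload (bytes -> bytes; writer required)
  checksum: paired with writer checksum (bytes -> bytes; writer required)
  no writer field matches reader age
  version: paired with writer version (int64 -> int64; writer required)
  active: paired with writer active (bool -> bool; writer optional)
  => backward: COMPATIBLE
the rest of the Event diff is inert for this question:
  added field age to record Event: required int32, tag 24, default 250 (in v2 it sits immediately before version) -> affects forward compatibility only, which is not asked
  field version in record Event: required changed to optional -> affects forward compatibility only, which is not asked
  renamed field height to factor in record Event (alias height declared on the renamed field) -> affects forward compatibility only, which is not asked

backward: COMPATIBLE []


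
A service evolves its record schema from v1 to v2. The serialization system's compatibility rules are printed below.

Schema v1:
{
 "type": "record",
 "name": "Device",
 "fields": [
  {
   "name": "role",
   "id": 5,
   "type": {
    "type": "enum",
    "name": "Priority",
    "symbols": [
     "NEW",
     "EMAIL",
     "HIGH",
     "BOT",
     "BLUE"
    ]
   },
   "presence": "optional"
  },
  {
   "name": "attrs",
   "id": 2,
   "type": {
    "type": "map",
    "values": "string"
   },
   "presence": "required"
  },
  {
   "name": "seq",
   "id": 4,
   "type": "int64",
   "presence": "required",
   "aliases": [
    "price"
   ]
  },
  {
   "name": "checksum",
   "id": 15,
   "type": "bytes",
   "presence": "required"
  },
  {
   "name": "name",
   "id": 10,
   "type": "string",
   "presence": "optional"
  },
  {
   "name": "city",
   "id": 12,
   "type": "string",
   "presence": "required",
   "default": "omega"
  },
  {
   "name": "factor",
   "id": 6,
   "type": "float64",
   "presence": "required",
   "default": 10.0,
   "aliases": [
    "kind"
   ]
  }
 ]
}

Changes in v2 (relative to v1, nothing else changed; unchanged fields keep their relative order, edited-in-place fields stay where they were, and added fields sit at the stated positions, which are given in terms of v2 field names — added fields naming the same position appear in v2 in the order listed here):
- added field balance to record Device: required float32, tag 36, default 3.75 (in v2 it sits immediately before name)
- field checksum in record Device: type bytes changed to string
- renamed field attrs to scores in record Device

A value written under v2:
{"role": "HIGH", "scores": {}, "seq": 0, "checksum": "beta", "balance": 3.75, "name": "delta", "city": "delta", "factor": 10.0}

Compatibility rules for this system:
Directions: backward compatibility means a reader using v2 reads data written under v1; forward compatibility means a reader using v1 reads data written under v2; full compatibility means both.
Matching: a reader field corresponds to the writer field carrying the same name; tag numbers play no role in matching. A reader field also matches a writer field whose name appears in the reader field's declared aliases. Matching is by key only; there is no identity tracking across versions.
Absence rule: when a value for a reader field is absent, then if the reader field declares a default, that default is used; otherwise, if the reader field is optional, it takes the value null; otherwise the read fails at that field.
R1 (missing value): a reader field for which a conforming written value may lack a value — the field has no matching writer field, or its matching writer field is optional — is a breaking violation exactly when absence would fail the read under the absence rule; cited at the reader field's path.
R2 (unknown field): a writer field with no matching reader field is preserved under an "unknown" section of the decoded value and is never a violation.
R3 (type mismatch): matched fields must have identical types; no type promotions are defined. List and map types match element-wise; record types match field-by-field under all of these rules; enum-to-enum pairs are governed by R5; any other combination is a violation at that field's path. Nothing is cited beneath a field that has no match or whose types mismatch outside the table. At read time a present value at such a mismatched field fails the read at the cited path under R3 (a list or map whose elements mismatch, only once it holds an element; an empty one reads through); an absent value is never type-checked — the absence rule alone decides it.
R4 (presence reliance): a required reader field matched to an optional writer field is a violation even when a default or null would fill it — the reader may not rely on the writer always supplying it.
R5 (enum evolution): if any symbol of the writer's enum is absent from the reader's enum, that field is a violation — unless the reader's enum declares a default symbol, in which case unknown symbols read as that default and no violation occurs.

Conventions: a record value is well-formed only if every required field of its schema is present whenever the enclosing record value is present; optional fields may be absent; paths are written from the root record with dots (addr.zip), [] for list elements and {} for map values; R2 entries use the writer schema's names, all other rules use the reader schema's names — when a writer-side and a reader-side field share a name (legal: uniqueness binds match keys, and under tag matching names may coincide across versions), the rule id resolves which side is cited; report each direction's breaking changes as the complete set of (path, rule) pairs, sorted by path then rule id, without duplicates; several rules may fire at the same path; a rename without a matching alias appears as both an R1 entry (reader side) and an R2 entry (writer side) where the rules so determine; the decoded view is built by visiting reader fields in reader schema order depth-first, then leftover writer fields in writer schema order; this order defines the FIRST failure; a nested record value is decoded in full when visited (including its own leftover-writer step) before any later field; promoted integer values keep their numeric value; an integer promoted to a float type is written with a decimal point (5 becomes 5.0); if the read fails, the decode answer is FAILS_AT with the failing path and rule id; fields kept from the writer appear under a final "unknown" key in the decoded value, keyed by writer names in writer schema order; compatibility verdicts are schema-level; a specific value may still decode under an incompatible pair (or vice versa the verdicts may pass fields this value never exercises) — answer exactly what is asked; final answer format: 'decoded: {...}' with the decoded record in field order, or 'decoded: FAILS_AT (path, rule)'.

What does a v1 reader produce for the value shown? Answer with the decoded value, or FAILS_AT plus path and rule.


arrows below run writer -> reader for Device
decode walk for Device under reader schema v1:
  role := "HIGH"
  read fails at attrs under R1 (no fill)
  => FAILS_AT (attrs, R1)
the rest of the Device diff is inert for this question:
  added field balance to record Device: required float32, tag 36, default 3.75 (in v2 it sits immediately before name) -> triggers nothing under the printed rules; the Device answer is the same either way
  field checksum in record Device: type bytes changed to string -> changes Device's schema-level verdicts only — the decode of this value is the same

decoded: FAILS_AT (attrs, R1)


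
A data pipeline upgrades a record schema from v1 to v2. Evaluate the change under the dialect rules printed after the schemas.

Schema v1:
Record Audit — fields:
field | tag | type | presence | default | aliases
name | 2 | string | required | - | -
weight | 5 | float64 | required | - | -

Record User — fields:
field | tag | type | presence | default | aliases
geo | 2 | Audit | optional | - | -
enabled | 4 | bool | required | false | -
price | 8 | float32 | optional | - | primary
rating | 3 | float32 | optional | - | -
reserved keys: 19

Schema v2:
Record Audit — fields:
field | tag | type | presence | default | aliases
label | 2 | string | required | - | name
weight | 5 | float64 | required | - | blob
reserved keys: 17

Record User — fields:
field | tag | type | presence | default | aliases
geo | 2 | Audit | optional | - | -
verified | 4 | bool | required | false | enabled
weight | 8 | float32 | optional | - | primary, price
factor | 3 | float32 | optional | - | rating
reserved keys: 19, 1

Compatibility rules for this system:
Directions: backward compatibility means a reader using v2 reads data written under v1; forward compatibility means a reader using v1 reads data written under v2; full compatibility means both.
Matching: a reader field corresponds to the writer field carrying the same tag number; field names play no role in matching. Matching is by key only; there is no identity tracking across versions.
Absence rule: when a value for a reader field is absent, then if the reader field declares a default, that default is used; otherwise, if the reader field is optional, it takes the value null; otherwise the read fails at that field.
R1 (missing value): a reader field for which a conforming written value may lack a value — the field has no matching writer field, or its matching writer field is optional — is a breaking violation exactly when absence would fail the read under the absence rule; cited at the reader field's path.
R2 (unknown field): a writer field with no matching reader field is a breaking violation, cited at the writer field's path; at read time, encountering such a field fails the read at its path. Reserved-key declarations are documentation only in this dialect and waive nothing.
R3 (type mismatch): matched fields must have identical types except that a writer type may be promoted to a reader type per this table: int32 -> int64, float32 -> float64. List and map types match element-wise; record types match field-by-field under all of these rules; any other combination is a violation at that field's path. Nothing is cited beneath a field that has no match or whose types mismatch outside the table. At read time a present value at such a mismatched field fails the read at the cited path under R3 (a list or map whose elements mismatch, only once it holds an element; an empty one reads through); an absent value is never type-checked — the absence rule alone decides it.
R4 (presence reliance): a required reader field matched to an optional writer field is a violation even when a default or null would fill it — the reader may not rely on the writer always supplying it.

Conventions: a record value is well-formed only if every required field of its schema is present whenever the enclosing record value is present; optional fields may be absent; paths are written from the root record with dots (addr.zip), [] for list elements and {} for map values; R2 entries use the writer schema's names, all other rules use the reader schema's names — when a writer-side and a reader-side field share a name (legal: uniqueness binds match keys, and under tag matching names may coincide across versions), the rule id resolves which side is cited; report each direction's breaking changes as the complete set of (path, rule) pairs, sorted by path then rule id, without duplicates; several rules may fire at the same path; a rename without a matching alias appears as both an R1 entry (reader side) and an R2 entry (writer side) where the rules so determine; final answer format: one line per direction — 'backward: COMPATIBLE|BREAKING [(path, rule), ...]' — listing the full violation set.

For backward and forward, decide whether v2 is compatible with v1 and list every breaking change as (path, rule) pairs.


arrows below run writer -> reader for User
backward on User — v2 reading data written by v1:
  Audit -> Audit, writer optional: geo aligns to geo
  bool -> bool, writer required: verified aligns to enabled
  float32 -> float32, writer optional: weight aligns to price
  float32 -> float32, writer optional: factor aligns to rating
  string -> string, writer required: geo.label aligns to geo.name
  float64 -> float64, writer required: geo.weight aligns to geo.weight
  => no violations; backward on User: COMPATIBLE
forward on User — v1 reading data written by v2:
  Audit -> Audit, writer optional: geo aligns to geo
  bool -> bool, writer required: enabled aligns to verified
  float32 -> float32, writer optional: price aligns to weight
  float32 -> float32, writer optional: rating aligns to factor
  string -> string, writer required: geo.name aligns to geo.label
  float64 -> float64, writer required: geo.weight aligns to geo.weight
  => no violations; forward on User: COMPATIBLE

backward: COMPATIBLE []; forward: COMPATIBLE []


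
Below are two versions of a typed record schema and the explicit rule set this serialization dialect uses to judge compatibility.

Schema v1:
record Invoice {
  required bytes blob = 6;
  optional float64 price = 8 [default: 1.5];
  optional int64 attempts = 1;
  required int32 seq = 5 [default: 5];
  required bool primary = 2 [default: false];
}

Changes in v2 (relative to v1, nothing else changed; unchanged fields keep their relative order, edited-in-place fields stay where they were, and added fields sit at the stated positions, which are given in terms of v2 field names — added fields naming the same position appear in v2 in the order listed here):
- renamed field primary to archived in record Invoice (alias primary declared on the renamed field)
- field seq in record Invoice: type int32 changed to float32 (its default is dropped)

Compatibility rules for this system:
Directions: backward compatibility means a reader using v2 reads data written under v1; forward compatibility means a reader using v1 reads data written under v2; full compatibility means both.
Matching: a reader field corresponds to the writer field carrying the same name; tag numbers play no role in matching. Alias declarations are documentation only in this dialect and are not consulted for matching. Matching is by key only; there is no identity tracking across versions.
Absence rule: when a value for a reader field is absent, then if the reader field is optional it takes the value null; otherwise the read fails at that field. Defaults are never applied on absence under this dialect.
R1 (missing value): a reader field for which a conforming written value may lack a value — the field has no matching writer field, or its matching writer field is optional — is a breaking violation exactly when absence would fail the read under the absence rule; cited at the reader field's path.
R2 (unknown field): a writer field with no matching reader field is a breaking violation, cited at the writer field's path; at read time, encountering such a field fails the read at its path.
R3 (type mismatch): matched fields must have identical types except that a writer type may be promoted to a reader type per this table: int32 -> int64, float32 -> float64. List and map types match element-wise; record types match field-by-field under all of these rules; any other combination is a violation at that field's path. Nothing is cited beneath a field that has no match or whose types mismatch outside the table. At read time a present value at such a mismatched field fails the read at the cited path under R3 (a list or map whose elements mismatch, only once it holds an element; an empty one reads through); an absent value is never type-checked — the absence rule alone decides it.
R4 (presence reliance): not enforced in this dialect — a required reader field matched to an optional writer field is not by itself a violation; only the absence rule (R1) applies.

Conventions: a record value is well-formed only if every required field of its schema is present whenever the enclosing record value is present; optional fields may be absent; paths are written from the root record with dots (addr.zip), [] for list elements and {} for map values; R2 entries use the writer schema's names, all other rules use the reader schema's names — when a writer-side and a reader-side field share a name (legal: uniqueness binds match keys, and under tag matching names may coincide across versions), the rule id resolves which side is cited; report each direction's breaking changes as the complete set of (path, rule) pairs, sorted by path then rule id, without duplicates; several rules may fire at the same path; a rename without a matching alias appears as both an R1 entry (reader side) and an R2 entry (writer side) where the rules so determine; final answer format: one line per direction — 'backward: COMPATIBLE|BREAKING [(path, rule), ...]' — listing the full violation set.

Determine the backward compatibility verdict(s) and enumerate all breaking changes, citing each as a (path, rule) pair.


backward: BREAKING [(archived, R1), (primary, R2), (seq, R3)]

in Invoice below, arrows point writer -> reader
backward for Invoice (reader v2, writer v1):
  bytes -> bytes, writer required: blob aligns to blob
  float64 -> float64, writer optional: price aligns to price
  int64 -> int64, writer optional: attempts aligns to attempts
  int32 -> float32, writer required: seq aligns to seq
  no writer field matches reader archived
  writer field primary has no reader counterpart
  rule R1 violated at archived
  rule R2 violated at primary
  rule R3 violated at seq
  => 3 violation(s): backward is BREAKING for Invoice
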